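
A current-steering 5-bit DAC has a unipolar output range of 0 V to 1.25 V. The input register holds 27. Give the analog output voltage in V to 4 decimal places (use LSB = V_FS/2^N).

LSB = 1.25 V / 2^5 = 39.062 mV.
V_out = 0 + 27 × 0.0390625 V = 1.05469 V.

1.0547 V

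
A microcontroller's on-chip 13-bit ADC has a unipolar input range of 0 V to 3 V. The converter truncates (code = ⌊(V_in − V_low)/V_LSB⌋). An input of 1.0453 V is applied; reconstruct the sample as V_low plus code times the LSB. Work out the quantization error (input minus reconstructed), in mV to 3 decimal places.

0.134 mV

LSB = 3/2^13 = 366.21 µV.
(1.0453 − 0)/0.000366211 = 2854.3659; ⌊·⌋ gives code 2854.
Reconstructed: 1.045166 V.
V_in − V_rec = 0.000133984 V = 0.134 mV.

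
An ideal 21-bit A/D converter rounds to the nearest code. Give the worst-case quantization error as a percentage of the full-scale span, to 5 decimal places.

0.00002 %

Rounding → worst-case error = ½ LSB = V_FS/2^22, so 100/4194304 = 2.38419e-05 % of full scale.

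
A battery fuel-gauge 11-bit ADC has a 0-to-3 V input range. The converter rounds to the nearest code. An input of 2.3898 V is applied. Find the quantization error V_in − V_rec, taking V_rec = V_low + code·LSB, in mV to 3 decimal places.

0.640 mV

One LSB is 3 V / 2048 = 1.465 mV.
(2.3898 − 0)/0.00146484 = 1631.4368; round gives code 1631.
Code 1631 maps back to 0 + 1631×0.00146484 V = 2.3891602 V.
Difference: 0.000639844 V → 0.640 mV.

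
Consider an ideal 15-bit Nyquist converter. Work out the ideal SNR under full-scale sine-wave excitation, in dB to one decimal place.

92.1 dB

SNR ≈ 6.02·N + 1.76 dB = 6.02·15 + 1.76 = 92.06 dB.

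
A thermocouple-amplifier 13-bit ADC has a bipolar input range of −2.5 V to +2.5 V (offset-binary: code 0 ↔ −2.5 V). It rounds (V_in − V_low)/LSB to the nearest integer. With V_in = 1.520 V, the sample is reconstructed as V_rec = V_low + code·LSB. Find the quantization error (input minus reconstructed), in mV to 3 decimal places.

0.225 mV

Step size: 5 V ÷ 2^13 = 0.610 mV.
Scaled input = 6586.3680 LSBs, so code = 6586.
Code 6586 maps back to (−2.5) + 6586×0.000610352 V = 1.5197754 V.
Error = 1.520 − 1.5197754 = 0.000224609 V = 0.225 mV.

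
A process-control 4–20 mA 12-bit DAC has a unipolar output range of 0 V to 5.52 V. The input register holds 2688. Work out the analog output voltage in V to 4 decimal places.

LSB = 5.52 V / 2^12 = 1.348 mV.
V_out = 0 + 2688 × 0.00134766 V = 3.6225 V.

3.6225 V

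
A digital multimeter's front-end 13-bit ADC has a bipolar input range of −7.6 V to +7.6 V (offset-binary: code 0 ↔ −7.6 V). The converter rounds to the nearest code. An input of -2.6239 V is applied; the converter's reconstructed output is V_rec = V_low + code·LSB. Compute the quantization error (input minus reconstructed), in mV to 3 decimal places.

-0.267 mV

Step size: 15.2 V ÷ 2^13 = 1.855 mV.
(-2.6239 − (−7.6))/0.00185547 = 2681.8560; round gives code 2682.
V_rec = (−7.6) + 2682·0.00185547 = -2.6236328 V.
Error = -2.6239 − (−2.6236328) = -0.000267188 V = -0.267 mV.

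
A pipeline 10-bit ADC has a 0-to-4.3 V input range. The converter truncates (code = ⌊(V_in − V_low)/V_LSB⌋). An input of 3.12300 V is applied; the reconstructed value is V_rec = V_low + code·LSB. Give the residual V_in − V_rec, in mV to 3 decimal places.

Step size: 4.3 V ÷ 2^10 = 4.199 mV.
(V_in − V_low)/LSB = (3.12300 − 0)/0.00419922 = 743.7098 → code 743 (floor).
V_rec = 0 + 743·0.00419922 = 3.1200195 V.
Difference: 0.00298047 V → 2.980 mV.

2.980 mV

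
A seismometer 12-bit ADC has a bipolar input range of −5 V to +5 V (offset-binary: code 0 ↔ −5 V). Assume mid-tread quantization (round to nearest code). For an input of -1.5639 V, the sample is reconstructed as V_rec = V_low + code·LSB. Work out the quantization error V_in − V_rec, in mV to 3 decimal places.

1.041 mV

Step size: 10 V ÷ 2^12 = 2.441 mV.
(V_in − V_low)/LSB = (-1.5639 − (−5))/0.00244141 = 1407.4266 → code 1407 (round).
Reconstructed: -1.5649414 V.
Difference: 0.00104141 V → 1.041 mV.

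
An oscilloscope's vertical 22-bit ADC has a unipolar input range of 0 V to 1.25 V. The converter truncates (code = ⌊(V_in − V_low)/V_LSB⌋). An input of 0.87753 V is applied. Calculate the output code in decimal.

code 2944502

Full-scale span = 1.25 V; LSB = 1.25/2^22 = 0.30 µV.
(0.87753 − 0) / 2.98023e-07 = 2944502.071 LSBs.
So the output code is 2944502.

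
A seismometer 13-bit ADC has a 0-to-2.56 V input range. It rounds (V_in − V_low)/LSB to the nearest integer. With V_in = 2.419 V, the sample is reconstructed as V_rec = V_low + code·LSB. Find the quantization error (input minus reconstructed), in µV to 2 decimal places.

LSB = 2.56/2^13 = 312.50 µV.
(V_in − V_low)/LSB = (2.419 − 0)/0.0003125 = 7740.8000 → code 7741 (round).
Reconstructed: 2.4190625 V.
Difference: -6.25e-05 V → -62.50 µV.

-62.50 µV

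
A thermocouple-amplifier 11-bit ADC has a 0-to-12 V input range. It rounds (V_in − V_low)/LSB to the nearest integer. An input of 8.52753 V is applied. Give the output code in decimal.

code 1455

Full-scale span = 12 V; LSB = 12/2^11 = 5.859 mV.
Input sits at 1455.365 steps above V_low.
round(1455.365) = 1455.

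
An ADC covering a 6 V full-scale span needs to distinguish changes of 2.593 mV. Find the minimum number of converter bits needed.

Number of steps required ≥ 6 V / 2.593 mV = 2313.92.
Need 2^N ≥ 2313.92; 2^11 = 2048, 2^12 = 4096.
Minimum N = 12.

12 bits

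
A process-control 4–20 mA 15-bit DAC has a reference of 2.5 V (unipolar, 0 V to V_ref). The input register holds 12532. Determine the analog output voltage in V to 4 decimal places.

LSB = 2.5 V / 2^15 = 76.29 µV.
V_out = 0 + 12532 × 7.62939e-05 V = 0.956116 V.

0.9561 V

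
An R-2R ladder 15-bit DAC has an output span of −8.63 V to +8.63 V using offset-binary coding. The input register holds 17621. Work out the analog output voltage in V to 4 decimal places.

LSB = 17.26 V / 2^15 = 0.527 mV.
V_out = (−8.63) + 17621 × 0.000526733 V = 0.651569 V.

0.6516 V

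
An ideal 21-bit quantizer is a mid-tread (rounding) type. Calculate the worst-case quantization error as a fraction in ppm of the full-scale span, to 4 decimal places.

Rounding → worst-case error = ½ LSB = V_FS/2^22, so 1e+06/4194304 = 0.238419 ppm of full scale.

0.2384 ppm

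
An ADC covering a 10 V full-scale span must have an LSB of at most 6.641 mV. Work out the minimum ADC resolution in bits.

Number of steps required ≥ 10 V / 6.641 mV = 1505.80.
Need 2^N ≥ 1505.80; 2^10 = 1024, 2^11 = 2048.
Minimum N = 11.

11 bits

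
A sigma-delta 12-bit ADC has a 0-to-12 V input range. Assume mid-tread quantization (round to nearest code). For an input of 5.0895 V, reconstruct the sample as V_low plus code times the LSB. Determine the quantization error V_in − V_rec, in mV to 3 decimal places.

One LSB is 12 V / 4096 = 2.930 mV.
(V_in − V_low)/LSB = (5.0895 − 0)/0.00292969 = 1737.2160 → code 1737 (round).
V_rec = 0 + 1737·0.00292969 = 5.0888672 V.
Difference: 0.000632813 V → 0.633 mV.

0.633 mV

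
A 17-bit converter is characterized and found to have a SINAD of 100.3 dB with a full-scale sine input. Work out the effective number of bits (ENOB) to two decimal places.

ENOB = (SINAD − 1.76) / 6.02 = (100.3 − 1.76)/6.02 = 16.369.

16.37 bits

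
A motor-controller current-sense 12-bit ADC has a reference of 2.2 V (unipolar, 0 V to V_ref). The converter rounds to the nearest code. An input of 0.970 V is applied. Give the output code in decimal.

code 1806

Full-scale span = 2.2 V; LSB = 2.2/2^12 = 0.537 mV.
Input sits at 1805.964 steps above V_low.
So the output code is 1806.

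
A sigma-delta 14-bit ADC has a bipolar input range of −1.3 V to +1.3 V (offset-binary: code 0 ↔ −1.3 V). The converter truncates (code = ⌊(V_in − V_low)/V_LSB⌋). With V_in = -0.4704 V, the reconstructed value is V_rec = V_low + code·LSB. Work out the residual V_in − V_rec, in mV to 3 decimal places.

One LSB is 2.6 V / 16384 = 158.69 µV.
(V_in − V_low)/LSB = (-0.4704 − (−1.3))/0.000158691 = 5227.7563 → code 5227 (floor).
Code 5227 maps back to (−1.3) + 5227×0.000158691 V = -0.47052002 V.
Error = -0.4704 − (−0.47052002) = 0.00012002 V = 0.120 mV.

0.120 mV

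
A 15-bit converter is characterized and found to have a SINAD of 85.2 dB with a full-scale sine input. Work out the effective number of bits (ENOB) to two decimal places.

13.86 bits

ENOB = (SINAD − 1.76) / 6.02 = (85.2 − 1.76)/6.02 = 13.860.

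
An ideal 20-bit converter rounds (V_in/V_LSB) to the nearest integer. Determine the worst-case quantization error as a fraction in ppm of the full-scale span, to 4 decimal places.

Rounding → worst-case error = ½ LSB = V_FS/2^21, so 1e+06/2097152 = 0.476837 ppm of full scale.

0.4768 ppm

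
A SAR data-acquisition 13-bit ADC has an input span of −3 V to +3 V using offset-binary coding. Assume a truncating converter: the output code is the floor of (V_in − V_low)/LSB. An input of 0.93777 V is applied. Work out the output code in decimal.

code 5376

Full-scale span = 6 V; LSB = 6/2^13 = 0.732 mV.
(0.93777 − (−3)) / 0.000732422 = 5376.369 LSBs.
So the output code is 5376.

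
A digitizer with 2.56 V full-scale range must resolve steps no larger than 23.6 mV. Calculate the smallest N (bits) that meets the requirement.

Number of steps required ≥ 2.56 V / 23.6 mV = 108.47.
Need 2^N ≥ 108.47; 2^6 = 64, 2^7 = 128.
Minimum N = 7.

7 bits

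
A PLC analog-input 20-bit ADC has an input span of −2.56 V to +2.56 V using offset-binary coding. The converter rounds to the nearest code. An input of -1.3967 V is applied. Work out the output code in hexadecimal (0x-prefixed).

Full-scale span = 5.12 V; LSB = 5.12/2^20 = 4.88 µV.
(-1.3967 − (−2.56)) / 4.88281e-06 = 238243.840 LSBs.
round(238243.840) = 238244.
In hexadecimal (0x-prefixed): 0x3A2A4.

code 0x3A2A4 (decimal 238244)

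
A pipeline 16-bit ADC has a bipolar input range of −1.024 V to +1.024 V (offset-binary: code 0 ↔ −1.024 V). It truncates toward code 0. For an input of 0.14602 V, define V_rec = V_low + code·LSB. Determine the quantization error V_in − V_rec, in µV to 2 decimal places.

One LSB is 2.048 V / 65536 = 31.25 µV.
(V_in − V_low)/LSB = (0.14602 − (−1.024))/3.125e-05 = 37440.6400 → code 37440 (floor).
Code 37440 maps back to (−1.024) + 37440×3.125e-05 V = 0.146 V.
Difference: 2e-05 V → 20.00 µV.

20.00 µV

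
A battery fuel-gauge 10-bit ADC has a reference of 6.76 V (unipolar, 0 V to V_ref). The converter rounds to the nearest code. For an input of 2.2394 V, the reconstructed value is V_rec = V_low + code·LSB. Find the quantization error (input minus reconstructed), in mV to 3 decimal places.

Step size: 6.76 V ÷ 2^10 = 6.602 mV.
Scaled input = 339.2227 LSBs, so code = 339.
Reconstructed: 2.2379297 V.
Difference: 0.00147031 V → 1.470 mV.

1.470 mV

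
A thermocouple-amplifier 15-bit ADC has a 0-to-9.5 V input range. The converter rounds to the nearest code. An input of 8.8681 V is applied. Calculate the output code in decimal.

code 30588

Full-scale span = 9.5 V; LSB = 9.5/2^15 = 289.92 µV.
(V_in − V_low)/LSB = (8.8681 − 0) / 0.000289917 = 30588.411.
round(30588.411) = 30588.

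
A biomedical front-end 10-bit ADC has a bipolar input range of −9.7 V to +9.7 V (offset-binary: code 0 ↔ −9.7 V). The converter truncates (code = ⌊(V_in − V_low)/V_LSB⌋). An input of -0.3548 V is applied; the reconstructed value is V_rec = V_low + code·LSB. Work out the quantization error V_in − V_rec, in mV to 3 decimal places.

5.161 mV

Step size: 19.4 V ÷ 2^10 = 18.945 mV.
(V_in − V_low)/LSB = (-0.3548 − (−9.7))/0.0189453 = 493.2724 → code 493 (floor).
V_rec = (−9.7) + 493·0.0189453 = -0.35996094 V.
Difference: 0.00516094 V → 5.161 mV.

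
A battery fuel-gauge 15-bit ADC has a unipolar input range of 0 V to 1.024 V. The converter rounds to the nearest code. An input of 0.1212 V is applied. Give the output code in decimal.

LSB = 1.024 V / 32768 = 31.25 µV.
(0.1212 − 0) / 3.125e-05 = 3878.400 LSBs.
So the output code is 3878.

code 3878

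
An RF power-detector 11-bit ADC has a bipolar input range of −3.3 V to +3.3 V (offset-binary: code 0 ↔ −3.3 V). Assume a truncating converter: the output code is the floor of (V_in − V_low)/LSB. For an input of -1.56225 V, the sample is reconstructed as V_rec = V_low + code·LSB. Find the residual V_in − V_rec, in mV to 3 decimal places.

0.738 mV

LSB = 6.6/2^11 = 3.223 mV.
Scaled input = 539.2291 LSBs, so code = 539.
Reconstructed: -1.5629883 V.
Error = -1.56225 − (−1.5629883) = 0.000738281 V = 0.738 mV.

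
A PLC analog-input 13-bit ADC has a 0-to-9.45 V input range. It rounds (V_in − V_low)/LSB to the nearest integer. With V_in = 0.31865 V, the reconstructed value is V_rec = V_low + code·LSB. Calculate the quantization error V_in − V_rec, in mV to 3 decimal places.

0.266 mV

One LSB is 9.45 V / 8192 = 1.154 mV.
(V_in − V_low)/LSB = (0.31865 − 0)/0.00115356 = 276.2308 → code 276 (round).
V_rec = 0 + 276·0.00115356 = 0.31838379 V.
Difference: 0.000266211 V → 0.266 mV.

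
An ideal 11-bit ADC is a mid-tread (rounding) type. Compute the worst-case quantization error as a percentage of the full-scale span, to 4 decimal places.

Rounding → worst-case error = ½ LSB = V_FS/2^12, so 100/4096 = 0.0244141 % of full scale.

0.0244 %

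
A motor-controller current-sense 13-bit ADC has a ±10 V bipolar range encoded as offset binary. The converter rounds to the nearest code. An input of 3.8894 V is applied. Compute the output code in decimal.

code 5689

Full-scale span = 20 V; LSB = 20/2^13 = 2.441 mV.
(3.8894 − (−10)) / 0.00244141 = 5689.098 LSBs.
round(5689.098) = 5689.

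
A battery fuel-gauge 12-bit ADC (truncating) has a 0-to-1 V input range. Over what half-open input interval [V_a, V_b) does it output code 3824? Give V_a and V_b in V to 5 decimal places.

LSB = 1/2^12 = 244.14 µV.
V_a = V_low + 3824·LSB = 0.933594 V; V_b = V_low + 3825·LSB = 0.933838 V.

[0.93359 V, 0.93384 V)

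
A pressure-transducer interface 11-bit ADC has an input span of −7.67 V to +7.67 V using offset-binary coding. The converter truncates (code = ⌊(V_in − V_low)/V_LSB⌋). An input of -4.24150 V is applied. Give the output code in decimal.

code 457

Full-scale span = 15.34 V; LSB = 15.34/2^11 = 7.490 mV.
(-4.24150 − (−7.67)) / 0.00749023 = 457.729 LSBs.
Floor → code 457.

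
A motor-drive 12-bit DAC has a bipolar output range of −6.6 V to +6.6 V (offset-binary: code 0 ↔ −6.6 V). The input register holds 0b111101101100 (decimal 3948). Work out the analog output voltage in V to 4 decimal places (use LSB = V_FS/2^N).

LSB = 13.2 V / 2^12 = 3.223 mV.
Code 0b111101101100 = 3948 decimal.
V_out = (−6.6) + 3948 × 0.00322266 V = 6.12305 V.

6.1230 V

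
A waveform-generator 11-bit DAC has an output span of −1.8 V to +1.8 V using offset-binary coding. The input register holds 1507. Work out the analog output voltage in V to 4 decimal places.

LSB = 3.6 V / 2^11 = 1.758 mV.
V_out = (−1.8) + 1507 × 0.00175781 V = 0.849023 V.

0.8490 V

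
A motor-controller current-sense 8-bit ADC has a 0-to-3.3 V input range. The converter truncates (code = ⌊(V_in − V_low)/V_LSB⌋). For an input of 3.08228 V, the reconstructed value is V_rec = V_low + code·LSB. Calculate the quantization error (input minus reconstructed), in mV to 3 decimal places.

1.421 mV

Step size: 3.3 V ÷ 2^8 = 12.891 mV.
(V_in − V_low)/LSB = (3.08228 − 0)/0.0128906 = 239.1102 → code 239 (floor).
Code 239 maps back to 0 + 239×0.0128906 V = 3.0808594 V.
Difference: 0.00142063 V → 1.421 mV.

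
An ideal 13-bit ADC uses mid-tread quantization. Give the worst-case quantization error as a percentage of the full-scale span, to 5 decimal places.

0.00610 %

Rounding → worst-case error = ½ LSB = V_FS/2^14, so 100/16384 = 0.00610352 % of full scale.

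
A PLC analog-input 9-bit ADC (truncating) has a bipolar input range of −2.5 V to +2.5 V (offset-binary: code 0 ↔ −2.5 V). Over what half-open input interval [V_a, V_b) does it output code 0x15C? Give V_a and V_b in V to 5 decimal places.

[0.89844 V, 0.90820 V)

LSB = 5/2^9 = 9.766 mV.
Code 0x15C = 348 decimal.
V_a = V_low + 348·LSB = 0.898438 V; V_b = V_low + 349·LSB = 0.908203 V.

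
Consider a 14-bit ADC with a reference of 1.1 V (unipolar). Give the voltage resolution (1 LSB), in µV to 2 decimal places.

67.14 µV

Full-scale span = 1.1 V.
LSB = 1.1 / 2^14 = 1.1 / 16384 = 6.71387e-05 V = 67.14 µV.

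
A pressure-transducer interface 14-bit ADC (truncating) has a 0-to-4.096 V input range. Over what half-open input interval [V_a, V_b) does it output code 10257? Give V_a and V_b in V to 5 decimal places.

[2.56425 V, 2.56450 V)

LSB = 4.096/2^14 = 250.00 µV.
V_a = V_low + 10257·LSB = 2.56425 V; V_b = V_low + 10258·LSB = 2.5645 V.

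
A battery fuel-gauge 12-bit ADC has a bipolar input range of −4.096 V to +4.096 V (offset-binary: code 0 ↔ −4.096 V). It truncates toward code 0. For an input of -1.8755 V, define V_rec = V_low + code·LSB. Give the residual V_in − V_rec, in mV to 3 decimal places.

0.500 mV

Step size: 8.192 V ÷ 2^12 = 2.000 mV.
(V_in − V_low)/LSB = (-1.8755 − (−4.096))/0.002 = 1110.2500 → code 1110 (floor).
Reconstructed: -1.876 V.
Difference: 0.0005 V → 0.500 mV.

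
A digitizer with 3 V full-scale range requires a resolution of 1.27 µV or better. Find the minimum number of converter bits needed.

Number of steps required ≥ 3 V / 1.27 µV = 2362204.72.
Need 2^N ≥ 2362204.72; 2^21 = 2097152, 2^22 = 4194304.
Minimum N = 22.

22 bits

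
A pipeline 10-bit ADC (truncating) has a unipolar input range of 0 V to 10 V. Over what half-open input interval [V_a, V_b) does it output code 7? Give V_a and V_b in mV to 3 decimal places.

LSB = 10/2^10 = 9.766 mV.
V_a = V_low + 7·LSB = 0.0683594 V; V_b = V_low + 8·LSB = 0.078125 V.

[68.359 mV, 78.125 mV)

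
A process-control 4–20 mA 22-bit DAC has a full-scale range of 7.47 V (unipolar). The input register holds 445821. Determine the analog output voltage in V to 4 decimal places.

LSB = 7.47 V / 2^22 = 1.78 µV.
V_out = 0 + 445821 × 1.78099e-06 V = 0.794001 V.

0.7940 V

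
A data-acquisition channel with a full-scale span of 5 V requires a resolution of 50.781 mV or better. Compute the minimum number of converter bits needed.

Number of steps required ≥ 5 V / 50.781 mV = 98.46.
Need 2^N ≥ 98.46; 2^6 = 64, 2^7 = 128.
Minimum N = 7.

7 bits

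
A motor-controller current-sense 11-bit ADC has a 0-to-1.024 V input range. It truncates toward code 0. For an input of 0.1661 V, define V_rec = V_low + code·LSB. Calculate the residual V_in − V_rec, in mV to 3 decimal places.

Step size: 1.024 V ÷ 2^11 = 0.500 mV.
(V_in − V_low)/LSB = (0.1661 − 0)/0.0005 = 332.2000 → code 332 (floor).
Reconstructed: 0.166 V.
Error = 0.1661 − 0.166 = 0.0001 V = 0.100 mV.

0.100 mV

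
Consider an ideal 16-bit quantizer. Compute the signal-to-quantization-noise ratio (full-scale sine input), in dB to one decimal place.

98.1 dB

SNR ≈ 6.02·N + 1.76 dB = 6.02·16 + 1.76 = 98.08 dB.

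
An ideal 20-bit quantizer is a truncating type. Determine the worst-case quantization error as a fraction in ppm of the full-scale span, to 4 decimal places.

Truncating → worst-case error = 1 LSB = V_FS/2^20, so 1e+06/1048576 = 0.953674 ppm of full scale.

0.9537 ppm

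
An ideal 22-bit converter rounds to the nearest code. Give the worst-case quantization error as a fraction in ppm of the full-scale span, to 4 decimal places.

Rounding → worst-case error = ½ LSB = V_FS/2^23, so 1e+06/8388608 = 0.119209 ppm of full scale.

0.1192 ppm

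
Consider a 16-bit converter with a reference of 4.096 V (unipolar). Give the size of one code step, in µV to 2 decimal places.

Full-scale span = 4.096 V.
LSB = 4.096 / 2^16 = 4.096 / 65536 = 6.25e-05 V = 62.50 µV.

62.50 µV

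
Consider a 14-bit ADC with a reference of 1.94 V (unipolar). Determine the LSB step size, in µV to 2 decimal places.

Full-scale span = 1.94 V.
LSB = 1.94 / 2^14 = 1.94 / 16384 = 0.000118408 V = 118.41 µV.

118.41 µV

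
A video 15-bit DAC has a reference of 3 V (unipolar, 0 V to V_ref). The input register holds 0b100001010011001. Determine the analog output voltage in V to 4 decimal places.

LSB = 3 V / 2^15 = 91.55 µV.
Code 0b100001010011001 = 17049 decimal.
V_out = 0 + 17049 × 9.15527e-05 V = 1.56088 V.

1.5609 V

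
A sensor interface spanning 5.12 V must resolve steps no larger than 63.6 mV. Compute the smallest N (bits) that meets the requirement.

7 bits

Number of steps required ≥ 5.12 V / 63.6 mV = 80.50.
Need 2^N ≥ 80.50; 2^6 = 64, 2^7 = 128.
Minimum N = 7.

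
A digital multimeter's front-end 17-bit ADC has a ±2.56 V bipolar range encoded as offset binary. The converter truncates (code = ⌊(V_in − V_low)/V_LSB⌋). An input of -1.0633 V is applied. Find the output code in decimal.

With 131072 levels over 5.12 V, one step is 39.06 µV.
(V_in − V_low)/LSB = (-1.0633 − (−2.56)) / 3.90625e-05 = 38315.520.
⌊·⌋(38315.520) = 38315.

code 38315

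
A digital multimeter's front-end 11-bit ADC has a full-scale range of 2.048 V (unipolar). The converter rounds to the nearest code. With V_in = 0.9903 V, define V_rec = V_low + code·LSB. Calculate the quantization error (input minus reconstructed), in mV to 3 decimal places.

Step size: 2.048 V ÷ 2^11 = 1.000 mV.
(V_in − V_low)/LSB = (0.9903 − 0)/0.001 = 990.3000 → code 990 (round).
Code 990 maps back to 0 + 990×0.001 V = 0.99 V.
Difference: 0.0003 V → 0.300 mV.

0.300 mV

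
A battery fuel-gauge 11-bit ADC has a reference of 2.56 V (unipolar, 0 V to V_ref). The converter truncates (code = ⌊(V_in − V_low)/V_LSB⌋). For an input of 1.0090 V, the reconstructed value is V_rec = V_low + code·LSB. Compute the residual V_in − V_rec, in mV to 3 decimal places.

0.250 mV

Step size: 2.56 V ÷ 2^11 = 1.250 mV.
(1.0090 − 0)/0.00125 = 807.2000; ⌊·⌋ gives code 807.
Code 807 maps back to 0 + 807×0.00125 V = 1.00875 V.
Error = 1.0090 − 1.00875 = 0.00025 V = 0.250 mV.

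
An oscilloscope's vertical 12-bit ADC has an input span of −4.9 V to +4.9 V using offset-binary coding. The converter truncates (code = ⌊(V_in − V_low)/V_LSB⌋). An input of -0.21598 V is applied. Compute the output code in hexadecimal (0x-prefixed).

code 0x7A5 (decimal 1957)

Full-scale span = 9.8 V; LSB = 9.8/2^12 = 2.393 mV.
Input sits at 1957.729 steps above V_low.
⌊·⌋(1957.729) = 1957.
In hexadecimal (0x-prefixed): 0x7A5.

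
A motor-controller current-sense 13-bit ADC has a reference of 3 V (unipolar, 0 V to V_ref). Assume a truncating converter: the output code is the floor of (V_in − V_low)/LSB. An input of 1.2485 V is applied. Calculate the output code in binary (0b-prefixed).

code 0b110101010001 (decimal 3409)

Full-scale span = 3 V; LSB = 3/2^13 = 366.21 µV.
(1.2485 − 0) / 0.000366211 = 3409.237 LSBs.
⌊·⌋(3409.237) = 3409.
In binary (0b-prefixed): 0b110101010001.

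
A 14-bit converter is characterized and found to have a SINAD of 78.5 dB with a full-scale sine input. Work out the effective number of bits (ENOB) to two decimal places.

12.75 bits

ENOB = (SINAD − 1.76) / 6.02 = (78.5 − 1.76)/6.02 = 12.748.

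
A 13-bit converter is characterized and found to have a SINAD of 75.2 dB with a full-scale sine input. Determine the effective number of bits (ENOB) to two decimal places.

ENOB = (SINAD − 1.76) / 6.02 = (75.2 − 1.76)/6.02 = 12.199.

12.20 bits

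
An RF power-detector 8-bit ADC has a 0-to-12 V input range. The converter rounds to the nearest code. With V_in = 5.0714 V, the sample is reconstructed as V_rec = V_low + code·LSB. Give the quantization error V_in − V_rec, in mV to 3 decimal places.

8.900 mV

LSB = 12/2^8 = 46.875 mV.
Scaled input = 108.1899 LSBs, so code = 108.
Reconstructed: 5.0625 V.
Difference: 0.0089 V → 8.900 mV.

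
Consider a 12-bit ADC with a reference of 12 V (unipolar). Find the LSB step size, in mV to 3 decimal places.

Full-scale span = 12 V.
LSB = 12 / 2^12 = 12 / 4096 = 0.00292969 V = 2.930 mV.

2.930 mV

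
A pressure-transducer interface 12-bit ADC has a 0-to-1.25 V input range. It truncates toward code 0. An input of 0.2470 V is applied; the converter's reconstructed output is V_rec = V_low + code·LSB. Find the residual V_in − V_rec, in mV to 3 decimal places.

0.113 mV

LSB = 1.25/2^12 = 305.18 µV.
(V_in − V_low)/LSB = (0.2470 − 0)/0.000305176 = 809.3696 → code 809 (floor).
Reconstructed: 0.24688721 V.
Difference: 0.000112793 V → 0.113 mV.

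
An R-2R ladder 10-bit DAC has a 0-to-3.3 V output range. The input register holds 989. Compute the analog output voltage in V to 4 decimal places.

LSB = 3.3 V / 2^10 = 3.223 mV.
V_out = 0 + 989 × 0.00322266 V = 3.18721 V.

3.1872 V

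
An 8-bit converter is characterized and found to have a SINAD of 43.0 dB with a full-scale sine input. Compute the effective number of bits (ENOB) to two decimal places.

ENOB = (SINAD − 1.76) / 6.02 = (43.0 − 1.76)/6.02 = 6.850.

6.85 bits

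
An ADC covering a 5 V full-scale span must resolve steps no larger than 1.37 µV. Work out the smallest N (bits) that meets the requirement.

Number of steps required ≥ 5 V / 1.37 µV = 3649635.04.
Need 2^N ≥ 3649635.04; 2^21 = 2097152, 2^22 = 4194304.
Minimum N = 22.

22 bits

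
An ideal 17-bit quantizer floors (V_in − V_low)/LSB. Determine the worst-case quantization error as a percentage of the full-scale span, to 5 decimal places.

0.00076 %

Truncating → worst-case error = 1 LSB = V_FS/2^17, so 100/131072 = 0.000762939 % of full scale.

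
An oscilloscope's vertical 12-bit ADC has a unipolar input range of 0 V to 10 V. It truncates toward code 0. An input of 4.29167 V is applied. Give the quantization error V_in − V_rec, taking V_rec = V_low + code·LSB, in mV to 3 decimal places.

LSB = 10/2^12 = 2.441 mV.
(4.29167 − 0)/0.00244141 = 1757.8680; ⌊·⌋ gives code 1757.
Reconstructed: 4.2895508 V.
Difference: 0.00211922 V → 2.119 mV.

2.119 mV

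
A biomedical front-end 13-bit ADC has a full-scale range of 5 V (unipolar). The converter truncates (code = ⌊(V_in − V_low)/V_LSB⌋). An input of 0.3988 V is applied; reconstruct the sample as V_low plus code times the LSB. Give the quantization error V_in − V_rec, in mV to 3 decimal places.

0.240 mV

Step size: 5 V ÷ 2^13 = 0.610 mV.
Scaled input = 653.3939 LSBs, so code = 653.
V_rec = 0 + 653·0.000610352 = 0.39855957 V.
Difference: 0.00024043 V → 0.240 mV.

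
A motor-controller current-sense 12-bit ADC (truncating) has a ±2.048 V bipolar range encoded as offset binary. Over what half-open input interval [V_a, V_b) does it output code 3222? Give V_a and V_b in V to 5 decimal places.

LSB = 4.096/2^12 = 1.000 mV.
V_a = V_low + 3222·LSB = 1.174 V; V_b = V_low + 3223·LSB = 1.175 V.

[1.17400 V, 1.17500 V)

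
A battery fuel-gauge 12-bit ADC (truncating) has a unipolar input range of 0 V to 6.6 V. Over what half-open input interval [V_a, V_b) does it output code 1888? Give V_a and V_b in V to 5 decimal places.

[3.04219 V, 3.04380 V)

LSB = 6.6/2^12 = 1.611 mV.
V_a = V_low + 1888·LSB = 3.04219 V; V_b = V_low + 1889·LSB = 3.0438 V.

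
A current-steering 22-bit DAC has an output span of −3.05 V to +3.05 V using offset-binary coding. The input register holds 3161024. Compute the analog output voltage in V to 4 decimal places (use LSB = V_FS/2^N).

LSB = 6.1 V / 2^22 = 1.45 µV.
V_out = (−3.05) + 3161024 × 1.45435e-06 V = 1.54725 V.

1.5472 V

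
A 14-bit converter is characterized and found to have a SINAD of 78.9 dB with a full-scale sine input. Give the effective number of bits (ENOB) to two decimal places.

ENOB = (SINAD − 1.76) / 6.02 = (78.9 − 1.76)/6.02 = 12.814.

12.81 bits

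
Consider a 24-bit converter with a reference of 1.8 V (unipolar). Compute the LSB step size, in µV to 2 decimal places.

Full-scale span = 1.8 V.
LSB = 1.8 / 2^24 = 1.8 / 16777216 = 1.07288e-07 V = 0.11 µV.

0.11 µV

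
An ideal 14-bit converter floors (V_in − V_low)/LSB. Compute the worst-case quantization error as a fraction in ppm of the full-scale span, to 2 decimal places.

61.04 ppm

Truncating → worst-case error = 1 LSB = V_FS/2^14, so 1e+06/16384 = 61.0352 ppm of full scale.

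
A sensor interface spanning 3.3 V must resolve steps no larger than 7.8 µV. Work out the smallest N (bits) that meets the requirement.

Number of steps required ≥ 3.3 V / 7.8 µV = 423076.92.
Need 2^N ≥ 423076.92; 2^18 = 262144, 2^19 = 524288.
Minimum N = 19.

19 bits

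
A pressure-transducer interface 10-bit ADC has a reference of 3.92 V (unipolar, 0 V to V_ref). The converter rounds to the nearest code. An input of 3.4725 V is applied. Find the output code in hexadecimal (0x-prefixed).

Full-scale span = 3.92 V; LSB = 3.92/2^10 = 3.828 mV.
(3.4725 − 0) / 0.00382812 = 907.102 LSBs.
round(907.102) = 907.
In hexadecimal (0x-prefixed): 0x38B.

code 0x38B (decimal 907)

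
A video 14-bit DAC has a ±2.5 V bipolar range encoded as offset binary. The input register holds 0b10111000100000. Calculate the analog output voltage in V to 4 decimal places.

LSB = 5 V / 2^14 = 305.18 µV.
Code 0b10111000100000 = 11808 decimal.
V_out = (−2.5) + 11808 × 0.000305176 V = 1.10352 V.

1.1035 V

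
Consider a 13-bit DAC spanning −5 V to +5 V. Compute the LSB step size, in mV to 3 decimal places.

Full-scale span = 10 V.
LSB = 10 / 2^13 = 10 / 8192 = 0.0012207 V = 1.221 mV.

1.221 mV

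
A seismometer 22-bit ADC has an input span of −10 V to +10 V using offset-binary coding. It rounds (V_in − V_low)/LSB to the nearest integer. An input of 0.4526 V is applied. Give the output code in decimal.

LSB = 20 V / 4194304 = 4.77 µV.
(V_in − V_low)/LSB = (0.4526 − (−10)) / 4.76837e-06 = 2192069.100.
round(2192069.100) = 2192069.

code 2192069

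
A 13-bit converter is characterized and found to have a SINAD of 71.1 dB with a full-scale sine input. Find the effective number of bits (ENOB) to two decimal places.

11.52 bits

ENOB = (SINAD − 1.76) / 6.02 = (71.1 − 1.76)/6.02 = 11.518.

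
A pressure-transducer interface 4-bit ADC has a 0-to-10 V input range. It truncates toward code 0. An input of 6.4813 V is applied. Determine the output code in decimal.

code 10

Full-scale span = 10 V; LSB = 10/2^4 = 0.6250 V.
(6.4813 − 0) / 0.625 = 10.370 LSBs.
So the output code is 10.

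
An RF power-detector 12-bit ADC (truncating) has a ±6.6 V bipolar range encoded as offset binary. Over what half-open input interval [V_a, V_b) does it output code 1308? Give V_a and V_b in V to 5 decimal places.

LSB = 13.2/2^12 = 3.223 mV.
V_a = V_low + 1308·LSB = -2.38477 V; V_b = V_low + 1309·LSB = -2.38154 V.

[-2.38477 V, -2.38154 V)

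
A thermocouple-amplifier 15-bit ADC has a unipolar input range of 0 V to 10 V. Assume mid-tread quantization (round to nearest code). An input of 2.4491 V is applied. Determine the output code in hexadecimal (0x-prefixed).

Full-scale span = 10 V; LSB = 10/2^15 = 305.18 µV.
(2.4491 − 0) / 0.000305176 = 8025.211 LSBs.
Round → code 8025.
In hexadecimal (0x-prefixed): 0x1F59.

code 0x1F59 (decimal 8025)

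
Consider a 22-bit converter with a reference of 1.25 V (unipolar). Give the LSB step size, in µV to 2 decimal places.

Full-scale span = 1.25 V.
LSB = 1.25 / 2^22 = 1.25 / 4194304 = 2.98023e-07 V = 0.30 µV.

0.30 µV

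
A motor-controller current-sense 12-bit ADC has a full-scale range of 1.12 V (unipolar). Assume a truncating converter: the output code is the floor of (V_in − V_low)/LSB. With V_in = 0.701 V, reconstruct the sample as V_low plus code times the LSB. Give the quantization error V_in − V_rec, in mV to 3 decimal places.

One LSB is 1.12 V / 4096 = 273.44 µV.
Scaled input = 2563.6571 LSBs, so code = 2563.
Reconstructed: 0.70082031 V.
V_in − V_rec = 0.000179687 V = 0.180 mV.

0.180 mV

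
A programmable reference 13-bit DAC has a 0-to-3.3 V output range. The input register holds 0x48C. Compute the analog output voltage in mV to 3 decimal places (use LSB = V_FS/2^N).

LSB = 3.3 V / 2^13 = 402.83 µV.
Code 0x48C = 1164 decimal.
V_out = 0 + 1164 × 0.000402832 V = 0.468896 V.
= 468.896 mV.

468.896 mV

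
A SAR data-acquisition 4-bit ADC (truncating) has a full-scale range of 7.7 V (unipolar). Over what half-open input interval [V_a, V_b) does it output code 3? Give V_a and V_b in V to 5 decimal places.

[1.44375 V, 1.92500 V)

LSB = 7.7/2^4 = 481.250 mV.
V_a = V_low + 3·LSB = 1.44375 V; V_b = V_low + 4·LSB = 1.925 V.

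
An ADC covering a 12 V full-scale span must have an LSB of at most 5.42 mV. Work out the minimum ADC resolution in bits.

12 bits

Number of steps required ≥ 12 V / 5.42 mV = 2214.02.
Need 2^N ≥ 2214.02; 2^11 = 2048, 2^12 = 4096.
Minimum N = 12.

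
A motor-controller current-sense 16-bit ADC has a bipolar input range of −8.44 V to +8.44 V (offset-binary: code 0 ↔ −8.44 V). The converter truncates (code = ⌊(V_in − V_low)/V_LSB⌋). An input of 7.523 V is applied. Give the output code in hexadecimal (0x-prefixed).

LSB = 16.88 V / 65536 = 257.57 µV.
(7.523 − (−8.44)) / 0.000257568 = 61975.780 LSBs.
⌊·⌋(61975.780) = 61975.
In hexadecimal (0x-prefixed): 0xF217.

code 0xF217 (decimal 61975)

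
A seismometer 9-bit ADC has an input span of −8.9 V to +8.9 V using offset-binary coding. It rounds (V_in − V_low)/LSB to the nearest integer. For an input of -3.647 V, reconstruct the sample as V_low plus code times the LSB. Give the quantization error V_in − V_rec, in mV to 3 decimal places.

3.391 mV

LSB = 17.8/2^9 = 34.766 mV.
Scaled input = 151.0975 LSBs, so code = 151.
Reconstructed: -3.6503906 V.
Error = -3.647 − (−3.6503906) = 0.00339062 V = 3.391 mV.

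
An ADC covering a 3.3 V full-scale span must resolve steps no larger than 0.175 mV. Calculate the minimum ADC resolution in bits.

15 bits

Number of steps required ≥ 3.3 V / 0.175 mV = 18857.14.
Need 2^N ≥ 18857.14; 2^14 = 16384, 2^15 = 32768.
Minimum N = 15.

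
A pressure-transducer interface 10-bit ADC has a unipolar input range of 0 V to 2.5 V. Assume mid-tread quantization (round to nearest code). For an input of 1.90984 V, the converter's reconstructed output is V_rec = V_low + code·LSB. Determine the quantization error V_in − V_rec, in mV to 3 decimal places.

0.660 mV

LSB = 2.5/2^10 = 2.441 mV.
(V_in − V_low)/LSB = (1.90984 − 0)/0.00244141 = 782.2705 → code 782 (round).
Code 782 maps back to 0 + 782×0.00244141 V = 1.9091797 V.
Error = 1.90984 − 1.9091797 = 0.000660312 V = 0.660 mV.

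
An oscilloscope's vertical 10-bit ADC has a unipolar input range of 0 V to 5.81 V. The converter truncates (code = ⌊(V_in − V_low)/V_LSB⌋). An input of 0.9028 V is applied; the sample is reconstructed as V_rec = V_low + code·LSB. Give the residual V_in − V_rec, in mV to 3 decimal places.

One LSB is 5.81 V / 1024 = 5.674 mV.
(0.9028 − 0)/0.00567383 = 159.1166; ⌊·⌋ gives code 159.
Code 159 maps back to 0 + 159×0.00567383 V = 0.90213867 V.
Error = 0.9028 − 0.90213867 = 0.000661328 V = 0.661 mV.

0.661 mV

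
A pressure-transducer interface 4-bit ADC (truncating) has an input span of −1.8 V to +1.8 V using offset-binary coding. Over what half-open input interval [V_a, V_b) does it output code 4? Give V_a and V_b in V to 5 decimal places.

[-0.90000 V, -0.67500 V)

LSB = 3.6/2^4 = 225.000 mV.
V_a = V_low + 4·LSB = -0.9 V; V_b = V_low + 5·LSB = -0.675 V.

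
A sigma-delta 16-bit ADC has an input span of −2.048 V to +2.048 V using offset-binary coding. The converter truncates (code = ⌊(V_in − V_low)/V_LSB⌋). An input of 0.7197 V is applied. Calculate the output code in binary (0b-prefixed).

code 0b1010110011111011 (decimal 44283)

With 65536 levels over 4.096 V, one step is 62.50 µV.
(0.7197 − (−2.048)) / 6.25e-05 = 44283.200 LSBs.
So the output code is 44283.
In binary (0b-prefixed): 0b1010110011111011.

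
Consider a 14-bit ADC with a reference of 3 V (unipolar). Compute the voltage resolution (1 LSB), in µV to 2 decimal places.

183.11 µV

Full-scale span = 3 V.
LSB = 3 / 2^14 = 3 / 16384 = 0.000183105 V = 183.11 µV.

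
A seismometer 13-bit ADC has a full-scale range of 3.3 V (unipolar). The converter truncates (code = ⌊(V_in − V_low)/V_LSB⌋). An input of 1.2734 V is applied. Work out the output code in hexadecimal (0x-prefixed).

code 0xC59 (decimal 3161)

LSB = 3.3 V / 8192 = 402.83 µV.
(1.2734 − 0) / 0.000402832 = 3161.119 LSBs.
⌊·⌋(3161.119) = 3161.
In hexadecimal (0x-prefixed): 0xC59.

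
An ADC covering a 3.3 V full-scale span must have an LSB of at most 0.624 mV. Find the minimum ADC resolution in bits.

Number of steps required ≥ 3.3 V / 0.624 mV = 5288.46.
Need 2^N ≥ 5288.46; 2^12 = 4096, 2^13 = 8192.
Minimum N = 13.

13 bits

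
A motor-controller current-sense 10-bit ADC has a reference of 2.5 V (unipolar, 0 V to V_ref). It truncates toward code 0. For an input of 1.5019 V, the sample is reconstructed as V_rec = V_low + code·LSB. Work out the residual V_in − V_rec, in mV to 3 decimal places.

Step size: 2.5 V ÷ 2^10 = 2.441 mV.
(1.5019 − 0)/0.00244141 = 615.1782; ⌊·⌋ gives code 615.
Reconstructed: 1.5014648 V.
Error = 1.5019 − 1.5014648 = 0.000435156 V = 0.435 mV.

0.435 mV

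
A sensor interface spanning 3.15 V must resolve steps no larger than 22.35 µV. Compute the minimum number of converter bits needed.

Number of steps required ≥ 3.15 V / 22.35 µV = 140939.60.
Need 2^N ≥ 140939.60; 2^17 = 131072, 2^18 = 262144.
Minimum N = 18.

18 bits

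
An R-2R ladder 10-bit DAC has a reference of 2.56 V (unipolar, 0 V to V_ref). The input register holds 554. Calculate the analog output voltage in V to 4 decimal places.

LSB = 2.56 V / 2^10 = 2.500 mV.
V_out = 0 + 554 × 0.0025 V = 1.385 V.

1.3850 V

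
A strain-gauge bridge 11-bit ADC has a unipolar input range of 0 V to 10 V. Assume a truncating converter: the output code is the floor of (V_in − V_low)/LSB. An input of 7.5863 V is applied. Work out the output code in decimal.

LSB = 10 V / 2048 = 4.883 mV.
(7.5863 − 0) / 0.00488281 = 1553.674 LSBs.
So the output code is 1553.

code 1553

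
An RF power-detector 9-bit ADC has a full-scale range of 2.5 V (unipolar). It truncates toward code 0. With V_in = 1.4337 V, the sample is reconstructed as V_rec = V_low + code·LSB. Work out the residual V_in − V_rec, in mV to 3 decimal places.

3.036 mV

Step size: 2.5 V ÷ 2^9 = 4.883 mV.
(V_in − V_low)/LSB = (1.4337 − 0)/0.00488281 = 293.6218 → code 293 (floor).
Code 293 maps back to 0 + 293×0.00488281 V = 1.4306641 V.
Error = 1.4337 − 1.4306641 = 0.00303594 V = 3.036 mV.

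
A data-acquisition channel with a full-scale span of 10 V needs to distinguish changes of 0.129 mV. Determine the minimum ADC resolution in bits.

17 bits

Number of steps required ≥ 10 V / 0.129 mV = 77519.38.
Need 2^N ≥ 77519.38; 2^16 = 65536, 2^17 = 131072.
Minimum N = 17.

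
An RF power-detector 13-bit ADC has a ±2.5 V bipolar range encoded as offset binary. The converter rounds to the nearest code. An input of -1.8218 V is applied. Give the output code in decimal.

With 8192 levels over 5 V, one step is 0.610 mV.
Input sits at 1111.163 steps above V_low.
round(1111.163) = 1111.

code 1111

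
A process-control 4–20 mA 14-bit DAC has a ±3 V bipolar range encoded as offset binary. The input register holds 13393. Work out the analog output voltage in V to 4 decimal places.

1.9047 V

LSB = 6 V / 2^14 = 366.21 µV.
V_out = (−3) + 13393 × 0.000366211 V = 1.90466 V.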